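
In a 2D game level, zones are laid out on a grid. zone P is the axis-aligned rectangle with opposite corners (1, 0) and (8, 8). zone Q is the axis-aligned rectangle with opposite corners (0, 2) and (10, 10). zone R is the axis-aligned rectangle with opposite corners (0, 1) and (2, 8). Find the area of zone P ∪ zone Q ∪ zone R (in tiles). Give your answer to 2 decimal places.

95.00

By inclusion–exclusion:
Individual areas: |zone P| = 56, |zone Q| = 80, |zone R| = 14.
|zone P∩zone Q|: x∈[1,8], y∈[2,8] → 7·6 = 42.
|zone P∩zone R|: x∈[1,2], y∈[1,8] → 1·7 = 7.
|zone Q∩zone R|: x∈[0,2], y∈[2,8] → 2·6 = 12.
|zone P∩zone Q∩zone R| = 6.
|zone P ∪ zone Q ∪ zone R| = 150 − 61 + 6 = 95.00.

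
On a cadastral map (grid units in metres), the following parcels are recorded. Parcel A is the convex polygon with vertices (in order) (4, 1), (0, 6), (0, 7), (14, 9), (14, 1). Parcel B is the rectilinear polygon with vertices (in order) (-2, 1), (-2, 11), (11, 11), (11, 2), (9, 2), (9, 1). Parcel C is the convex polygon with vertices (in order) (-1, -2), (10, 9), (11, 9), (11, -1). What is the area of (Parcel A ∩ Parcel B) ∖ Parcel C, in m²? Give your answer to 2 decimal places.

|Parcel A ∩ Parcel B| = 62.6429.
|(Parcel A ∩ Parcel B) ∩ Parcel C| = 36.1984.
|(Parcel A ∩ Parcel B) ∖ Parcel C| = 62.6429 − 36.1984 = 26.44.

26.44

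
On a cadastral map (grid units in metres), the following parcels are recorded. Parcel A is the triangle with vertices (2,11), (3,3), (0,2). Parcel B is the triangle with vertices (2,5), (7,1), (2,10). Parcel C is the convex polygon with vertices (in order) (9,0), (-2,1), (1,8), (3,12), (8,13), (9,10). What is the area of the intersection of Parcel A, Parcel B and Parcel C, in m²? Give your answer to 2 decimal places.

2.42

The intersection is the polygon with vertices (2,5), (2,10), (2.161,9.71), (2.833,4.333).
By the shoelace formula its area is 2.42.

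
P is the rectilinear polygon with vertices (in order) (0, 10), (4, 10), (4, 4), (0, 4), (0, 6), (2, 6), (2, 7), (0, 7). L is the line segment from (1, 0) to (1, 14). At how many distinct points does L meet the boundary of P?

4

The segment meets the boundary at (1,10), (1,7), (1,6), (1,4).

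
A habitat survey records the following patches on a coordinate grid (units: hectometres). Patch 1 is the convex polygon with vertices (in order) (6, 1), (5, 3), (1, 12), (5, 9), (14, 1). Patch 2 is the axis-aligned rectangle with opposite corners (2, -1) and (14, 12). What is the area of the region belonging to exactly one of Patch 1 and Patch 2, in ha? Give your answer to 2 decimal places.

|Patch 1| = 47, |Patch 2| = 156, |Patch 1∩Patch 2| = 46.25.
|Patch 1 △ Patch 2| = |Patch 1| + |Patch 2| − 2·|Patch 1∩Patch 2| = 47 + 156 − 92.5 = 110.50.

110.50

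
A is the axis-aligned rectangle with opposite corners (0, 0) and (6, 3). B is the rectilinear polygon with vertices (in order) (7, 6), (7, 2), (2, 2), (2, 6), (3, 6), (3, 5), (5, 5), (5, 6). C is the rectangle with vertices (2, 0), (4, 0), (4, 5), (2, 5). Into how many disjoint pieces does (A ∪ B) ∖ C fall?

(A ∪ B) ∖ C splits into 3 disjoint pieces (area 15, area 6, area 1).

3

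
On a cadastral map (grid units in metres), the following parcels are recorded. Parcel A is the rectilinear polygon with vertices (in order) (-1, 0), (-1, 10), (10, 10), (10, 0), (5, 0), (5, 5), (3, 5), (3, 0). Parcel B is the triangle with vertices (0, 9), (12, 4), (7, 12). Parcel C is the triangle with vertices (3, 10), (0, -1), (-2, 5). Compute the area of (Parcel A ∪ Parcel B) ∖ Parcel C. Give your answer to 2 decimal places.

90.59

|Parcel A ∪ Parcel B| = 108.2833.
|(Parcel A ∪ Parcel B) ∩ Parcel C| = 17.697.
|(Parcel A ∪ Parcel B) ∖ Parcel C| = 108.2833 − 17.697 = 90.59.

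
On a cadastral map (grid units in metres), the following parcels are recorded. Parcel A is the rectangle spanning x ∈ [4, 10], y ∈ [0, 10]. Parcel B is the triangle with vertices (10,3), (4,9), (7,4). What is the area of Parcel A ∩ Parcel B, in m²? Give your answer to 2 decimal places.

6.00

The intersection is the polygon with vertices (10,3), (7,4), (4,9).
By the shoelace formula its area is 6.00.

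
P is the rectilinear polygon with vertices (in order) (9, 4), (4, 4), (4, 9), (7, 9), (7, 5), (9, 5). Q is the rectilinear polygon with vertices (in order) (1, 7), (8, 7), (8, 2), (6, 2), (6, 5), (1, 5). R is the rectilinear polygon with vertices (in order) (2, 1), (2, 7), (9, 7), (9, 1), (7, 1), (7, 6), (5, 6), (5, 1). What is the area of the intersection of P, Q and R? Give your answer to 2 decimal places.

5.00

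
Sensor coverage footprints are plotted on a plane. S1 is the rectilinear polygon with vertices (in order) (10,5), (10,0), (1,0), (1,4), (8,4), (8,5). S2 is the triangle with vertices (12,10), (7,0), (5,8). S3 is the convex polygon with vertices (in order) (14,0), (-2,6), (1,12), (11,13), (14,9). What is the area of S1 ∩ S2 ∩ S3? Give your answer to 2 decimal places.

The intersection is the polygon with vertices (8,5), (9.5,5), (8.105,2.211), (6.276,2.897), (6,4), (8,4).
By the shoelace formula its area is 4.85.

4.85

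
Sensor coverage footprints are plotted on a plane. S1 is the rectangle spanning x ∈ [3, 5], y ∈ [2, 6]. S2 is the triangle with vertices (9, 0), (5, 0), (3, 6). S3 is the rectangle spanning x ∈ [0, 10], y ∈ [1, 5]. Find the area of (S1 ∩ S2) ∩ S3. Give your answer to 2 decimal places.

The region (S1 ∩ S2) ∩ S3 is the polygon with vertices (4.333,2), (3.333,5), (4,5), (5,4), (5,2).
By the shoelace formula its area is 3.00.

3.00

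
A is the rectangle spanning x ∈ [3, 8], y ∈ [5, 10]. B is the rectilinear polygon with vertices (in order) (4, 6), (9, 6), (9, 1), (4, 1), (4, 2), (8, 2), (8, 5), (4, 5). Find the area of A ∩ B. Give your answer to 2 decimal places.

4.00

The intersection is the polygon with vertices (8,5), (4,5), (4,6), (8,6).
By the shoelace formula its area is 4.00.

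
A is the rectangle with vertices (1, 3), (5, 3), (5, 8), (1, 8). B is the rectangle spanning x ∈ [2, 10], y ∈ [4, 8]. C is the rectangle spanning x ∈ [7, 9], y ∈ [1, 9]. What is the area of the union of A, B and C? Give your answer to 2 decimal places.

By inclusion–exclusion:
Individual areas: |A| = 20, |B| = 32, |C| = 16.
|A∩B|: x∈[2,5], y∈[4,8] → 3·4 = 12.
|A∩C| = 0 (no overlap).
|B∩C|: x∈[7,9], y∈[4,8] → 2·4 = 8.
|A∩B∩C| = 0.
|A ∪ B ∪ C| = 68 − 20 + 0 = 48.00.

48.00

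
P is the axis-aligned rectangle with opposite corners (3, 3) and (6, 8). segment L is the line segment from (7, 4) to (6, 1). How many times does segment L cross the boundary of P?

0

The segment lies entirely outside P and never meets its boundary.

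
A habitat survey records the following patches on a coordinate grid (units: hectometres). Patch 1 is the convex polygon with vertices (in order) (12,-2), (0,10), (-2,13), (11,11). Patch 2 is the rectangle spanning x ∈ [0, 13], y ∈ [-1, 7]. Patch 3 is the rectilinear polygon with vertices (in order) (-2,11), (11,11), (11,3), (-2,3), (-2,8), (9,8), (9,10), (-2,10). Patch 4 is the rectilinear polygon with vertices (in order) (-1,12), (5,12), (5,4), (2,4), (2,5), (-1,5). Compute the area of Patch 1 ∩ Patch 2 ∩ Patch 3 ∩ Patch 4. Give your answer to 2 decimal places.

2.00

The intersection is the polygon with vertices (3,7), (5,7), (5,5).
By the shoelace formula its area is 2.00.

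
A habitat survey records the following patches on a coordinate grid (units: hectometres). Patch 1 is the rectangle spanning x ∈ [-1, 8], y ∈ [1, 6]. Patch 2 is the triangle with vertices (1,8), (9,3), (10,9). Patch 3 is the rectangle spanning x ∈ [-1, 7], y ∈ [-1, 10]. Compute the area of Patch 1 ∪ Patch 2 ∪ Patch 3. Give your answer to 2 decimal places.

By inclusion–exclusion:
Individual areas: |Patch 1| = 45, |Patch 2| = 26.5, |Patch 3| = 88.
|Patch 1∩Patch 2| = 4.5125.
|Patch 1∩Patch 3|: x∈[-1,7], y∈[1,6] → 8·5 = 40.
|Patch 2∩Patch 3| = 13.25.
|Patch 1∩Patch 2∩Patch 3| = 2.45.
|Patch 1 ∪ Patch 2 ∪ Patch 3| = 159.5 − 57.7625 + 2.45 = 104.19.

104.19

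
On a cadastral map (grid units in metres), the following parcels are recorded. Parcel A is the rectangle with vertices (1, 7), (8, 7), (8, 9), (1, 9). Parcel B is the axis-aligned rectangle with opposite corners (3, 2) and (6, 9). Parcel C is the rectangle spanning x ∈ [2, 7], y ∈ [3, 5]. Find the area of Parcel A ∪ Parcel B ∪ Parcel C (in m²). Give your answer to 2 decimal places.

By inclusion–exclusion:
Individual areas: |Parcel A| = 14, |Parcel B| = 21, |Parcel C| = 10.
|Parcel A∩Parcel B|: x∈[3,6], y∈[7,9] → 3·2 = 6.
|Parcel A∩Parcel C| = 0 (no overlap).
|Parcel B∩Parcel C|: x∈[3,6], y∈[3,5] → 3·2 = 6.
|Parcel A∩Parcel B∩Parcel C| = 0.
|Parcel A ∪ Parcel B ∪ Parcel C| = 45 − 12 + 0 = 33.00.

33.00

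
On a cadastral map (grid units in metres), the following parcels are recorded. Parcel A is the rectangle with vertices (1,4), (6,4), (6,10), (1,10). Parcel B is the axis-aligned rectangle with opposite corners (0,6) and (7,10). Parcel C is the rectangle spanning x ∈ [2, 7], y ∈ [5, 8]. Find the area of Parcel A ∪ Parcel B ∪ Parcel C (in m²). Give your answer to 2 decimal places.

By inclusion–exclusion:
Individual areas: |Parcel A| = 30, |Parcel B| = 28, |Parcel C| = 15.
|Parcel A∩Parcel B|: x∈[1,6], y∈[6,10] → 5·4 = 20.
|Parcel A∩Parcel C|: x∈[2,6], y∈[5,8] → 4·3 = 12.
|Parcel B∩Parcel C|: x∈[2,7], y∈[6,8] → 5·2 = 10.
|Parcel A∩Parcel B∩Parcel C| = 8.
|Parcel A ∪ Parcel B ∪ Parcel C| = 73 − 42 + 8 = 39.00.

39.00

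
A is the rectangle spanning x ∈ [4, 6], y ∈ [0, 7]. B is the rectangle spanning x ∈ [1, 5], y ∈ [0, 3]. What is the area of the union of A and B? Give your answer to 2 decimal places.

23.00

By inclusion–exclusion:
Individual areas: |A| = 14, |B| = 12.
|A∩B|: x∈[4,5], y∈[0,3] → 1·3 = 3.
|A ∪ B| = 26 − 3 = 23.00.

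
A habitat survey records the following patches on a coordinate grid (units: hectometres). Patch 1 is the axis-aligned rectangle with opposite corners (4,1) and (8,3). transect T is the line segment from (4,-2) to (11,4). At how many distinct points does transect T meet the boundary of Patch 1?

The segment meets the boundary at (8,1.429), (7.5,1).

2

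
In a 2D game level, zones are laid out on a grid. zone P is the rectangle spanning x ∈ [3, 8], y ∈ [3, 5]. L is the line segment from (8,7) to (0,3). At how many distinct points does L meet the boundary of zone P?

2

The segment meets the boundary at (3,4.5), (4,5).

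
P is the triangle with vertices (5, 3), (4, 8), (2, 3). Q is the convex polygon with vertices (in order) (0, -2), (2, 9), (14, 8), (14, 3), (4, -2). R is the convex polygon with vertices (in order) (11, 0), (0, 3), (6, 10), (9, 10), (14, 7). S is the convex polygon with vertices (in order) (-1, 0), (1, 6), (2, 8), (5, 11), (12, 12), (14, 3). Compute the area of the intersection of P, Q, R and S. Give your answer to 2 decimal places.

The intersection is the polygon with vertices (4.054,7.73), (5,3), (2,3), (3.75,7.375).
By the shoelace formula its area is 7.45.

7.45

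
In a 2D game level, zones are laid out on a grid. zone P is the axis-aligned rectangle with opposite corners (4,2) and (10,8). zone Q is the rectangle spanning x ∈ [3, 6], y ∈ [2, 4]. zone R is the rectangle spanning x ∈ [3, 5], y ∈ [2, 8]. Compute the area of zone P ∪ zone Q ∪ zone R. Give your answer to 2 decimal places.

By inclusion–exclusion:
Individual areas: |zone P| = 36, |zone Q| = 6, |zone R| = 12.
|zone P∩zone Q|: x∈[4,6], y∈[2,4] → 2·2 = 4.
|zone P∩zone R|: x∈[4,5], y∈[2,8] → 1·6 = 6.
|zone Q∩zone R|: x∈[3,5], y∈[2,4] → 2·2 = 4.
|zone P∩zone Q∩zone R| = 2.
|zone P ∪ zone Q ∪ zone R| = 54 − 14 + 2 = 42.00.

42.00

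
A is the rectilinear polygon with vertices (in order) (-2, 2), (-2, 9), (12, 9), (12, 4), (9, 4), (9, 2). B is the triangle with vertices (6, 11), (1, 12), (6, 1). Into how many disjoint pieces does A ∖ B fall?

2

A ∖ B splits into 2 disjoint pieces (area 41.6818, area 36).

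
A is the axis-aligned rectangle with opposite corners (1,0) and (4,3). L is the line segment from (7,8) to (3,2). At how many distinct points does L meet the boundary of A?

1

The segment meets the boundary at (3.667,3).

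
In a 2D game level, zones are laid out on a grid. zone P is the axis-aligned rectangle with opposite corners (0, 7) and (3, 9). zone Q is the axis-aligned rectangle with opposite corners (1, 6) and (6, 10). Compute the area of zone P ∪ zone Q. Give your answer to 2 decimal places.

By inclusion–exclusion:
Individual areas: |zone P| = 6, |zone Q| = 20.
|zone P∩zone Q|: x∈[1,3], y∈[7,9] → 2·2 = 4.
|zone P ∪ zone Q| = 26 − 4 = 22.00.

22.00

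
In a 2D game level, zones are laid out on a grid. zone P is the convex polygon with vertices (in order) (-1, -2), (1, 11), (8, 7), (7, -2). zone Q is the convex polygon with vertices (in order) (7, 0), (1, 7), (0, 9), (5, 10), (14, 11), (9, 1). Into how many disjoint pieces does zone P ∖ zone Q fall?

2

zone P ∖ zone Q splits into 2 disjoint pieces (area 45.2941, area 2.3571).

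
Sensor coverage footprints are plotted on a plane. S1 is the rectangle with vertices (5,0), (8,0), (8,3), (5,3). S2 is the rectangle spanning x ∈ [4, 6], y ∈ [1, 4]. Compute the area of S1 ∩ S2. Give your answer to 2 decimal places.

2.00

|S1∩S2|: x∈[5,6], y∈[1,3] → 1·2 = 2.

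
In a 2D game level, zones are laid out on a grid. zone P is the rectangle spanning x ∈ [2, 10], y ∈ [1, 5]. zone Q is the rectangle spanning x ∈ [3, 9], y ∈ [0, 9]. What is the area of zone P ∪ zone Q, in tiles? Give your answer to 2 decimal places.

By inclusion–exclusion:
Individual areas: |zone P| = 32, |zone Q| = 54.
|zone P∩zone Q|: x∈[3,9], y∈[1,5] → 6·4 = 24.
|zone P ∪ zone Q| = 86 − 24 = 62.00.

62.00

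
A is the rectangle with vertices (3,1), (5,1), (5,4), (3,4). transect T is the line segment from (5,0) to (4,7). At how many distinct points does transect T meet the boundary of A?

The segment meets the boundary at (4.429,4), (4.857,1).

2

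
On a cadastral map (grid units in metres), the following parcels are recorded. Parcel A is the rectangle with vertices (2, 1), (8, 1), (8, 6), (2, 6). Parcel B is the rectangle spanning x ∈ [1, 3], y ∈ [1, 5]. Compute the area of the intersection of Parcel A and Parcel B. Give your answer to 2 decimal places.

|Parcel A∩Parcel B|: x∈[2,3], y∈[1,5] → 1·4 = 4.

4.00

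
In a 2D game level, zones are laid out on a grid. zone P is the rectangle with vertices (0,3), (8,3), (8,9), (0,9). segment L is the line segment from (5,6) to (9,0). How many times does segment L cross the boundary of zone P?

1

The segment meets the boundary at (7,3).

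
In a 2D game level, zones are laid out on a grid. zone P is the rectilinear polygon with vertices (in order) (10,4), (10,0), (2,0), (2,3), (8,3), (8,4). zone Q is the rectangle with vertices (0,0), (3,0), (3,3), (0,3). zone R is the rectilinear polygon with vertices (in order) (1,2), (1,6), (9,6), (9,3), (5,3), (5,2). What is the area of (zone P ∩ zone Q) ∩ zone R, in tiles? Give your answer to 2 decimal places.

The region (zone P ∩ zone Q) ∩ zone R is the polygon with vertices (2,3), (3,3), (3,2), (2,2).
By the shoelace formula its area is 1.00.

1.00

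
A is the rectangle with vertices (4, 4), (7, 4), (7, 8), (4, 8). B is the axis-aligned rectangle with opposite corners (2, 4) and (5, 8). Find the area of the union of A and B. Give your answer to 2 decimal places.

20.00

By inclusion–exclusion:
Individual areas: |A| = 12, |B| = 12.
|A∩B|: x∈[4,5], y∈[4,8] → 1·4 = 4.
|A ∪ B| = 24 − 4 = 20.00.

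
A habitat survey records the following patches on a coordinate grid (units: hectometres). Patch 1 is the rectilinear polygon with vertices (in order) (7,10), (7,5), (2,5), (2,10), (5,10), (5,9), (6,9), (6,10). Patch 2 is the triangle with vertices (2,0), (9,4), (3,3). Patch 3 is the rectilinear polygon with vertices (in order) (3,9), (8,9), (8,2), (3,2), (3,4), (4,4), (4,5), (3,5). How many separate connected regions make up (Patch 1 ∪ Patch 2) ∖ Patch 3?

4

(Patch 1 ∪ Patch 2) ∖ Patch 3 splits into 4 disjoint pieces (area 1, area 7, area 3, area 0.2024).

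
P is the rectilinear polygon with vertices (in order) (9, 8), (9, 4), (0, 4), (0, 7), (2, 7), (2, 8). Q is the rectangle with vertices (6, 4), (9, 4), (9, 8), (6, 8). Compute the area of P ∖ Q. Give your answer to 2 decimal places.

22.00

|P| = 34, |P∩Q| = 12.
|P ∖ Q| = |P| − |P∩Q| = 34 − 12 = 22.00.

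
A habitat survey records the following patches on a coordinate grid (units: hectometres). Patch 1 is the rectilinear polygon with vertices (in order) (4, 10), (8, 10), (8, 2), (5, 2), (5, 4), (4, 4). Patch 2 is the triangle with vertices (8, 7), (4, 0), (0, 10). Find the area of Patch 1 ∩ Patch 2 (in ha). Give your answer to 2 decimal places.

13.86

The intersection is the polygon with vertices (5,2), (5,4), (4,4), (4,8.5), (8,7), (5.143,2).
By the shoelace formula its area is 13.86.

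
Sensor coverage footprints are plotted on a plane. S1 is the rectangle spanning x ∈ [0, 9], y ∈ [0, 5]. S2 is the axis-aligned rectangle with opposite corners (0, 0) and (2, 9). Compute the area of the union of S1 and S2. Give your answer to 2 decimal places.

53.00

By inclusion–exclusion:
Individual areas: |S1| = 45, |S2| = 18.
|S1∩S2|: x∈[0,2], y∈[0,5] → 2·5 = 10.
|S1 ∪ S2| = 63 − 10 = 53.00.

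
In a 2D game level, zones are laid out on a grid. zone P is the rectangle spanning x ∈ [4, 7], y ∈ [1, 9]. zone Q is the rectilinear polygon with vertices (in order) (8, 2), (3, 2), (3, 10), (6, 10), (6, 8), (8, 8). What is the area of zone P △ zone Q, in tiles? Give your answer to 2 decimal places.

|zone P| = 24, |zone Q| = 36, |zone P∩zone Q| = 20.
|zone P △ zone Q| = |zone P| + |zone Q| − 2·|zone P∩zone Q| = 24 + 36 − 40 = 20.00.

20.00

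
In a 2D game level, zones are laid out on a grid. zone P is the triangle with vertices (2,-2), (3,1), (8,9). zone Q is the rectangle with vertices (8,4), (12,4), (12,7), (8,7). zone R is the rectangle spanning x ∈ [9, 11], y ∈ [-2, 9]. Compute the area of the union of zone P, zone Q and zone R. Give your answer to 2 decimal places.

31.50

By inclusion–exclusion:
Individual areas: |zone P| = 3.5, |zone Q| = 12, |zone R| = 22.
|zone P∩zone Q| = 0.
|zone P∩zone R| = 0.
|zone Q∩zone R|: x∈[9,11], y∈[4,7] → 2·3 = 6.
|zone P∩zone Q∩zone R| = 0.
|zone P ∪ zone Q ∪ zone R| = 37.5 − 6 + 0 = 31.50.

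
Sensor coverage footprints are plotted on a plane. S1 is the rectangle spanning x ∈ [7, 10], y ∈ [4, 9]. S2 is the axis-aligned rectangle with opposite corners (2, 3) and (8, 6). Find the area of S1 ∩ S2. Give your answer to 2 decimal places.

|S1∩S2|: x∈[7,8], y∈[4,6] → 1·2 = 2.

2.00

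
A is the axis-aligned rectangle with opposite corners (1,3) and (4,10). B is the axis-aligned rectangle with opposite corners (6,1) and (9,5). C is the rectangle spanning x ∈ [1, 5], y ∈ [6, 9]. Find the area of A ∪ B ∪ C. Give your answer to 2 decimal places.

By inclusion–exclusion:
Individual areas: |A| = 21, |B| = 12, |C| = 12.
|A∩B| = 0 (no overlap).
|A∩C|: x∈[1,4], y∈[6,9] → 3·3 = 9.
|B∩C| = 0 (no overlap).
|A∩B∩C| = 0.
|A ∪ B ∪ C| = 45 − 9 + 0 = 36.00.

36.00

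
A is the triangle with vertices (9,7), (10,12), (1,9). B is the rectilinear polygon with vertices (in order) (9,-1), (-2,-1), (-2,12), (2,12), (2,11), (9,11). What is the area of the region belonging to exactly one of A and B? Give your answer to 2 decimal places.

121.00

|A| = 21, |B| = 136, |A∩B| = 18.
|A △ B| = |A| + |B| − 2·|A∩B| = 21 + 136 − 36 = 121.00.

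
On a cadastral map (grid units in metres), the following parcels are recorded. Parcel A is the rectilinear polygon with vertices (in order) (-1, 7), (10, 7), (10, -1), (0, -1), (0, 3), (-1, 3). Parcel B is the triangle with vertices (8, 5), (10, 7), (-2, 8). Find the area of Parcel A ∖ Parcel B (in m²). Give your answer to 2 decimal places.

75.33

|Parcel A| = 84, |Parcel A∩Parcel B| = 8.6667.
|Parcel A ∖ Parcel B| = |Parcel A| − |Parcel A∩Parcel B| = 84 − 8.6667 = 75.33.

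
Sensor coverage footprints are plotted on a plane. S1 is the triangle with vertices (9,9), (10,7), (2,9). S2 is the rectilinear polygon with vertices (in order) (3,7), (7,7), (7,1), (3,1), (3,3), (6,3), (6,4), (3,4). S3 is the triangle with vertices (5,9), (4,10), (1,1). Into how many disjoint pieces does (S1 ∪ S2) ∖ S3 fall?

3

(S1 ∪ S2) ∖ S3 splits into 3 disjoint pieces (area 6, area 0.3205, area 20).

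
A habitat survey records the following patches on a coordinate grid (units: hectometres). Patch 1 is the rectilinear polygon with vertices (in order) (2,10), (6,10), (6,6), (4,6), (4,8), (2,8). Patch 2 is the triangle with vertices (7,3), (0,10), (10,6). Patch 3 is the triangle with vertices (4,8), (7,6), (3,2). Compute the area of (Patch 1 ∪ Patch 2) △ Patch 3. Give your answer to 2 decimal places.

26.33

|Patch 1 ∪ Patch 2| = 27.4.
|(Patch 1 ∪ Patch 2) ∩ Patch 3| = 5.5357.
|(Patch 1 ∪ Patch 2) △ Patch 3| = 27.4 + 10 − 11.0714 = 26.33.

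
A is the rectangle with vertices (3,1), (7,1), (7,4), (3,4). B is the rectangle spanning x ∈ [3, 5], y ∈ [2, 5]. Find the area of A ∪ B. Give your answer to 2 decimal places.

By inclusion–exclusion:
Individual areas: |A| = 12, |B| = 6.
|A∩B|: x∈[3,5], y∈[2,4] → 2·2 = 4.
|A ∪ B| = 18 − 4 = 14.00.

14.00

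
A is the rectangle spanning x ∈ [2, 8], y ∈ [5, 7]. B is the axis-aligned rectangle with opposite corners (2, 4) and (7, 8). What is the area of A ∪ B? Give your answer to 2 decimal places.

22.00

By inclusion–exclusion:
Individual areas: |A| = 12, |B| = 20.
|A∩B|: x∈[2,7], y∈[5,7] → 5·2 = 10.
|A ∪ B| = 32 − 10 = 22.00.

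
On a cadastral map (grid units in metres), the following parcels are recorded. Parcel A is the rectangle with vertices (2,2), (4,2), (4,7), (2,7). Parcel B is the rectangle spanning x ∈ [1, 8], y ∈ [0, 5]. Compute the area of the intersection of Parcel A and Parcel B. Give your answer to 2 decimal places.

|Parcel A∩Parcel B|: x∈[2,4], y∈[2,5] → 2·3 = 6.

6.00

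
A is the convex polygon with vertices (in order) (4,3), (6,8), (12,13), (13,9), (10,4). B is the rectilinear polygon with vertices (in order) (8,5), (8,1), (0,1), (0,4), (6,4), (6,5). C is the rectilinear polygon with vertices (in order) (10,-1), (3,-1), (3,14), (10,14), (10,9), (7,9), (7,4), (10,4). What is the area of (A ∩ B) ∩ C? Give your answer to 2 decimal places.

The region (A ∩ B) ∩ C is the polygon with vertices (6,4), (6,5), (7,5), (7,4), (8,4), (8,3.667), (4,3), (4.4,4).
By the shoelace formula its area is 3.47.

3.47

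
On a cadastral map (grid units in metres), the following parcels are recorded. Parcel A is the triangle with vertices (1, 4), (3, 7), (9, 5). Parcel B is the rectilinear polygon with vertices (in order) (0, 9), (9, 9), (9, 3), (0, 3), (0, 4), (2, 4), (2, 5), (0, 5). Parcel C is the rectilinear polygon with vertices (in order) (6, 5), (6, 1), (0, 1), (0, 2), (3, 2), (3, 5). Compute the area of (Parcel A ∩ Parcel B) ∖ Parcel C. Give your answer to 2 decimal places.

8.71

|Parcel A ∩ Parcel B| = 10.3958.
|(Parcel A ∩ Parcel B) ∩ Parcel C| = 1.6875.
|(Parcel A ∩ Parcel B) ∖ Parcel C| = 10.3958 − 1.6875 = 8.71.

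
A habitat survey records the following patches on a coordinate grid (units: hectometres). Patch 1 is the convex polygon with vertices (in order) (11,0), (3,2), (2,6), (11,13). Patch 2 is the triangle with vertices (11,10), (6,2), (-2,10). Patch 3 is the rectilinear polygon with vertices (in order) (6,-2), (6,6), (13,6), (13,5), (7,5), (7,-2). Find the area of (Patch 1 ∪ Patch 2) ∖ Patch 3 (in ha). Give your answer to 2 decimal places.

82.91

|Patch 1 ∪ Patch 2| = 91.7857.
|(Patch 1 ∪ Patch 2) ∩ Patch 3| = 8.875.
|(Patch 1 ∪ Patch 2) ∖ Patch 3| = 91.7857 − 8.875 = 82.91.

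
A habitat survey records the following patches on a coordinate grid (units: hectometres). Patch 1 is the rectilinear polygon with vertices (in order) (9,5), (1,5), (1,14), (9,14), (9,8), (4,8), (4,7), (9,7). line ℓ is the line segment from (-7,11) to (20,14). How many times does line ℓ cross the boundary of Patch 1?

2

The segment meets the boundary at (9,12.778), (1,11.889).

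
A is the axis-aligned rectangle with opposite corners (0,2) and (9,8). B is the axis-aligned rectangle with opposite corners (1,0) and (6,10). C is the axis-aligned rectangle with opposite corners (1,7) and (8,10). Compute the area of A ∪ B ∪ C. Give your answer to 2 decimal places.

78.00

By inclusion–exclusion:
Individual areas: |A| = 54, |B| = 50, |C| = 21.
|A∩B|: x∈[1,6], y∈[2,8] → 5·6 = 30.
|A∩C|: x∈[1,8], y∈[7,8] → 7·1 = 7.
|B∩C|: x∈[1,6], y∈[7,10] → 5·3 = 15.
|A∩B∩C| = 5.
|A ∪ B ∪ C| = 125 − 52 + 5 = 78.00.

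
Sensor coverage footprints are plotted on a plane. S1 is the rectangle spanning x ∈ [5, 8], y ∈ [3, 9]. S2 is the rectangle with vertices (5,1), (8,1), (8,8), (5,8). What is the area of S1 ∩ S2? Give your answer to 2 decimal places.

15.00

|S1∩S2|: x∈[5,8], y∈[3,8] → 3·5 = 15.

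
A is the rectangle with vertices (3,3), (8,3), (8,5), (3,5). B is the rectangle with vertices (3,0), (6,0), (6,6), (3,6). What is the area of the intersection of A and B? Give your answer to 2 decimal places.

|A∩B|: x∈[3,6], y∈[3,5] → 3·2 = 6.

6.00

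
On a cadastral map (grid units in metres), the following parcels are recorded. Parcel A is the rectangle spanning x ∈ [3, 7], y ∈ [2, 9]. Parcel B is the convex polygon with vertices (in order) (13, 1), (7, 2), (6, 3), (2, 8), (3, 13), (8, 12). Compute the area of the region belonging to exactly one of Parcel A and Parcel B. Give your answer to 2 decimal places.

|Parcel A| = 28, |Parcel B| = 72, |Parcel A∩Parcel B| = 18.875.
|Parcel A △ Parcel B| = |Parcel A| + |Parcel B| − 2·|Parcel A∩Parcel B| = 28 + 72 − 37.75 = 62.25.

62.25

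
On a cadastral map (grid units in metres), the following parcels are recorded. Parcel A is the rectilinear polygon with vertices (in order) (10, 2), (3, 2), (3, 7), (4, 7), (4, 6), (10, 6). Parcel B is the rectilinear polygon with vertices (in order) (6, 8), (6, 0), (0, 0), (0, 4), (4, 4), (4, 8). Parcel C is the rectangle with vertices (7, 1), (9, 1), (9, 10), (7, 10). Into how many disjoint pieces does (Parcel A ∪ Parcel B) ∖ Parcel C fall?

2

(Parcel A ∪ Parcel B) ∖ Parcel C splits into 2 disjoint pieces (area 39, area 4).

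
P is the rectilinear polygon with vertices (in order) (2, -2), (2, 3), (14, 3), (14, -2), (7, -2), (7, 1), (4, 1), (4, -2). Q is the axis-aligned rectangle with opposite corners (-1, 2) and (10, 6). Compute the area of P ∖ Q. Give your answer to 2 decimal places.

|P| = 51, |P∩Q| = 8.
|P ∖ Q| = |P| − |P∩Q| = 51 − 8 = 43.00.

43.00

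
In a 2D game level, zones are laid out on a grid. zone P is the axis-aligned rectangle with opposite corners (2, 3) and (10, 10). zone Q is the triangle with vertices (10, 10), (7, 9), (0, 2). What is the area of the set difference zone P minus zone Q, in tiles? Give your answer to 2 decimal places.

49.40

|zone P| = 56, |zone P∩zone Q| = 6.6.
|zone P ∖ zone Q| = |zone P| − |zone P∩zone Q| = 56 − 6.6 = 49.40.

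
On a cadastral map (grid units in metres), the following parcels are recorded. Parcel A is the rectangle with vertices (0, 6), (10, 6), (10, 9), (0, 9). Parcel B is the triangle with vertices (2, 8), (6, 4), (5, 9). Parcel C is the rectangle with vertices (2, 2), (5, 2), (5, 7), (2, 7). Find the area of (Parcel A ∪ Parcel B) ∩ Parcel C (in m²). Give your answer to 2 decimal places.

The region (Parcel A ∪ Parcel B) ∩ Parcel C is the polygon with vertices (4,6), (2,6), (2,7), (5,7), (5,5).
By the shoelace formula its area is 3.50.

3.50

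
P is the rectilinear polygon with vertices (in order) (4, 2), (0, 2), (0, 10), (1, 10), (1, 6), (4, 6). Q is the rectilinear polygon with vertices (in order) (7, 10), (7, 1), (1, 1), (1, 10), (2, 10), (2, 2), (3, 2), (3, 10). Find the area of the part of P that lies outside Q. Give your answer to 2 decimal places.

|P| = 20, |P∩Q| = 8.
|P ∖ Q| = |P| − |P∩Q| = 20 − 8 = 12.00.

12.00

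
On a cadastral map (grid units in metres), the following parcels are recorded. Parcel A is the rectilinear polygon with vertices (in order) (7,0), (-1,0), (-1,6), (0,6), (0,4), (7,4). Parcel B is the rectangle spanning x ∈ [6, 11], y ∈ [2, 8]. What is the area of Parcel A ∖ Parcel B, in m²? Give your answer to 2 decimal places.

|Parcel A| = 34, |Parcel A∩Parcel B| = 2.
|Parcel A ∖ Parcel B| = |Parcel A| − |Parcel A∩Parcel B| = 34 − 2 = 32.00.

32.00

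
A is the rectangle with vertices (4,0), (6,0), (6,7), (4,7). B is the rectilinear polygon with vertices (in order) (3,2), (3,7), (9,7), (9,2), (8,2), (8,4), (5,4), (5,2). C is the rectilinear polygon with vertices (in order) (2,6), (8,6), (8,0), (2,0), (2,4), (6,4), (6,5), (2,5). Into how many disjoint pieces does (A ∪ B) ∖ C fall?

2

(A ∪ B) ∖ C splits into 2 disjoint pieces (area 3, area 10).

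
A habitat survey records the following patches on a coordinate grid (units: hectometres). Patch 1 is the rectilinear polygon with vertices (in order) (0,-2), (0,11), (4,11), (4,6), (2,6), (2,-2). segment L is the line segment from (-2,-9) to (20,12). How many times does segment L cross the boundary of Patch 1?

0

The segment lies entirely outside Patch 1 and never meets its boundary.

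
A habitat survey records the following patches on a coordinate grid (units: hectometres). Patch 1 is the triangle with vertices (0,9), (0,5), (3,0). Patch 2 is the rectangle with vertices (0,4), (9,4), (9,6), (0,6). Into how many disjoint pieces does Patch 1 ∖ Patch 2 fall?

Patch 1 ∖ Patch 2 splits into 2 disjoint pieces (area 1.5, area 2.1333).

2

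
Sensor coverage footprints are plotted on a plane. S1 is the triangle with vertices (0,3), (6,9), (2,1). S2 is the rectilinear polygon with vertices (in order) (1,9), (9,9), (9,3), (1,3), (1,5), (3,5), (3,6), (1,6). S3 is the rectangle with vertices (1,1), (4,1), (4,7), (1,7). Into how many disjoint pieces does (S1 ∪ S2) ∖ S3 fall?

2

(S1 ∪ S2) ∖ S3 splits into 2 disjoint pieces (area 36, area 1).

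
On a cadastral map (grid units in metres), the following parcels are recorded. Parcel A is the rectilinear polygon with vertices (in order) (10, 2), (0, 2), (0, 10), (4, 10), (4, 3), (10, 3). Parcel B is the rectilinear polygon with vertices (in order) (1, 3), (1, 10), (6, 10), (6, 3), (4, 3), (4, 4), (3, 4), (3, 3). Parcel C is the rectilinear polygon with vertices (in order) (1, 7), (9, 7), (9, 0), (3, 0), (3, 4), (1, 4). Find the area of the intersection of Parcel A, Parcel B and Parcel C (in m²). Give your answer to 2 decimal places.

9.00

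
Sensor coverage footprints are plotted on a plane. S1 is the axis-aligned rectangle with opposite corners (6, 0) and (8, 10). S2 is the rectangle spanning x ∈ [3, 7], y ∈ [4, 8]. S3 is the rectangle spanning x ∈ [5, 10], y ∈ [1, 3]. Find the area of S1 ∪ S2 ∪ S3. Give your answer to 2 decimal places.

38.00

By inclusion–exclusion:
Individual areas: |S1| = 20, |S2| = 16, |S3| = 10.
|S1∩S2|: x∈[6,7], y∈[4,8] → 1·4 = 4.
|S1∩S3|: x∈[6,8], y∈[1,3] → 2·2 = 4.
|S2∩S3| = 0 (no overlap).
|S1∩S2∩S3| = 0.
|S1 ∪ S2 ∪ S3| = 46 − 8 + 0 = 38.00.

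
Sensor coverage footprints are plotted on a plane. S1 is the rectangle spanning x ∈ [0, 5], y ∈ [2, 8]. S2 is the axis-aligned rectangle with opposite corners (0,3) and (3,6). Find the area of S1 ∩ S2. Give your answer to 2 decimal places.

9.00

|S1∩S2|: x∈[0,3], y∈[3,6] → 3·3 = 9.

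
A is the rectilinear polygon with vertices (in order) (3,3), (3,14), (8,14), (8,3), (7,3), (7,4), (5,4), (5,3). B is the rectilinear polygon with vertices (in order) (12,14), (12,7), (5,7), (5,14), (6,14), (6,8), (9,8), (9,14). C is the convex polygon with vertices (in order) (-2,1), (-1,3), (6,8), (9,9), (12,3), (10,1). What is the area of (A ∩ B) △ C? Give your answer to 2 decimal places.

|A ∩ B| = 9.
|(A ∩ B) ∩ C| = 2.6429.
|(A ∩ B) △ C| = 9 + 68 − 5.2857 = 71.71.

71.71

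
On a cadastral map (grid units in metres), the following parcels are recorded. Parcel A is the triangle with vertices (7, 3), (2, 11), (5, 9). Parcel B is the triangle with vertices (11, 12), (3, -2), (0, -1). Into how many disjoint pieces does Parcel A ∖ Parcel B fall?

2

Parcel A ∖ Parcel B splits into 2 disjoint pieces (area 0.176, area 5.9015).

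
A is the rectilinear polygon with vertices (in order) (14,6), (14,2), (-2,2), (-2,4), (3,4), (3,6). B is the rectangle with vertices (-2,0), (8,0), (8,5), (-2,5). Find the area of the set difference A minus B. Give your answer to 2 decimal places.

|A| = 54, |A∩B| = 25.
|A ∖ B| = |A| − |A∩B| = 54 − 25 = 29.00.

29.00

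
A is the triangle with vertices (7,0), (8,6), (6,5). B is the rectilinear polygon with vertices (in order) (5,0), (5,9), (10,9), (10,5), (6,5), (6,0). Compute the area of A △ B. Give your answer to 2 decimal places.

28.67

|A| = 5.5, |B| = 25, |A∩B| = 0.9167.
|A △ B| = |A| + |B| − 2·|A∩B| = 5.5 + 25 − 1.8333 = 28.67.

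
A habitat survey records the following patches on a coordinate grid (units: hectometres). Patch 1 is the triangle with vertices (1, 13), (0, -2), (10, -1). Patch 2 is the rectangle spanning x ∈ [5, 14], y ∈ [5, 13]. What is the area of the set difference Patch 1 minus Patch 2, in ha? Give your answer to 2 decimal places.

73.48

|Patch 1| = 74.5, |Patch 1∩Patch 2| = 1.0159.
|Patch 1 ∖ Patch 2| = |Patch 1| − |Patch 1∩Patch 2| = 74.5 − 1.0159 = 73.48.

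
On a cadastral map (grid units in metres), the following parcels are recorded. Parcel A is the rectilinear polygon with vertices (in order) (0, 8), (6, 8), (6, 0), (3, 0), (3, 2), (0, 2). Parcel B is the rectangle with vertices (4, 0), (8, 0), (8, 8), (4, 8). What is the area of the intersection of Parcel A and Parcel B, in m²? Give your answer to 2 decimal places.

The intersection is the polygon with vertices (6,8), (6,0), (4,0), (4,8).
By the shoelace formula its area is 16.00.

16.00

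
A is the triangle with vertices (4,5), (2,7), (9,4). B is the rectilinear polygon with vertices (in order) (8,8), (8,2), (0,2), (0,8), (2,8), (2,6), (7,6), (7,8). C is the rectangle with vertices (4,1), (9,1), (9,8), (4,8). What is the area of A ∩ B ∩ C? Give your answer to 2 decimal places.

2.72

The intersection is the polygon with vertices (4.333,6), (8,4.429), (8,4.2), (4,5), (4,6).
By the shoelace formula its area is 2.72.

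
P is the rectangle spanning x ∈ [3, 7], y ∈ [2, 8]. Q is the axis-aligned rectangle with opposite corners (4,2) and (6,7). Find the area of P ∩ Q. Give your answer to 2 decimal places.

10.00

|P∩Q|: x∈[4,6], y∈[2,7] → 2·5 = 10.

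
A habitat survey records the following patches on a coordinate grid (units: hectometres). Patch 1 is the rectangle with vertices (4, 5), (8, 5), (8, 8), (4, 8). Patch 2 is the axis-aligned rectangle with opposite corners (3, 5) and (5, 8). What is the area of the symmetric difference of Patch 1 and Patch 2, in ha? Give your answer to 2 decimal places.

|Patch 1∩Patch 2|: x∈[4,5], y∈[5,8] → 1·3 = 3.
|Patch 1 △ Patch 2| = |Patch 1| + |Patch 2| − 2·|Patch 1∩Patch 2| = 12 + 6 − 6 = 12.00.

12.00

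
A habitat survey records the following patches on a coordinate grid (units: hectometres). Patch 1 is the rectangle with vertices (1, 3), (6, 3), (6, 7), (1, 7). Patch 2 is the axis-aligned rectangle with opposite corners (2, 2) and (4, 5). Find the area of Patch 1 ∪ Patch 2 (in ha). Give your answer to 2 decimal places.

22.00

By inclusion–exclusion:
Individual areas: |Patch 1| = 20, |Patch 2| = 6.
|Patch 1∩Patch 2|: x∈[2,4], y∈[3,5] → 2·2 = 4.
|Patch 1 ∪ Patch 2| = 26 − 4 = 22.00.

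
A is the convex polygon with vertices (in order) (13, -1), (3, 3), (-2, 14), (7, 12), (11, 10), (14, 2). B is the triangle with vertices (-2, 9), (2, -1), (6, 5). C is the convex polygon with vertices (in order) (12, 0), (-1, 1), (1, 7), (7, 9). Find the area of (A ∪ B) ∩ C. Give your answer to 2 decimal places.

61.90

The region (A ∪ B) ∩ C is the polygon with vertices (3.122,0.683), (1.27,0.825), (0,4), (1,7), (7,9), (12,0), (10.143,0.143), (4.316,2.474).
By the shoelace formula its area is 61.90.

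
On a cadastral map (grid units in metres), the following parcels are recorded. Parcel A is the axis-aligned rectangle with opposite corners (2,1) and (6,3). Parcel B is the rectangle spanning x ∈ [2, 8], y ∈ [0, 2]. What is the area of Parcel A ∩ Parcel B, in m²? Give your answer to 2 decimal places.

|Parcel A∩Parcel B|: x∈[2,6], y∈[1,2] → 4·1 = 4.

4.00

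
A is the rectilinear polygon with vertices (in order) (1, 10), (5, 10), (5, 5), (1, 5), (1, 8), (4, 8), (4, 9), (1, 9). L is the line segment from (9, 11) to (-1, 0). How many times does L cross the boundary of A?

The segment meets the boundary at (3.545,5), (5,6.6).

2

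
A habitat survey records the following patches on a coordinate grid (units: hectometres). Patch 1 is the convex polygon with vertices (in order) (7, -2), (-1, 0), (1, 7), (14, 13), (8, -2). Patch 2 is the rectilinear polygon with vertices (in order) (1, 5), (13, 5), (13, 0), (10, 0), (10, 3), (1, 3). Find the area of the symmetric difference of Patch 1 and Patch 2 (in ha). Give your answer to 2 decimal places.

109.40

|Patch 1| = 114, |Patch 2| = 33, |Patch 1∩Patch 2| = 18.8.
|Patch 1 △ Patch 2| = |Patch 1| + |Patch 2| − 2·|Patch 1∩Patch 2| = 114 + 33 − 37.6 = 109.40.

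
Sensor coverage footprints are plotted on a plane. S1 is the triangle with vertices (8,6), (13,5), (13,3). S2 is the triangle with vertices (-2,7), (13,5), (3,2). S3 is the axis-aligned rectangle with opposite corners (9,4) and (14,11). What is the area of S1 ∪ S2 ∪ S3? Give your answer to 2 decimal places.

By inclusion–exclusion:
Individual areas: |S1| = 5, |S2| = 32.5, |S3| = 35.
|S1∩S2| = 2.0635.
|S1∩S3| = 3.9667.
|S2∩S3| = 3.4.
|S1∩S2∩S3| = 2.0444.
|S1 ∪ S2 ∪ S3| = 72.5 − 9.4302 + 2.0444 = 65.11.

65.11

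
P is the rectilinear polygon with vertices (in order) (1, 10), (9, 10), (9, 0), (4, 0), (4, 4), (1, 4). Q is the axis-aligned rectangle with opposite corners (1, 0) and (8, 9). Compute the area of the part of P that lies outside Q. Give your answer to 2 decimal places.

|P| = 68, |P∩Q| = 51.
|P ∖ Q| = |P| − |P∩Q| = 68 − 51 = 17.00.

17.00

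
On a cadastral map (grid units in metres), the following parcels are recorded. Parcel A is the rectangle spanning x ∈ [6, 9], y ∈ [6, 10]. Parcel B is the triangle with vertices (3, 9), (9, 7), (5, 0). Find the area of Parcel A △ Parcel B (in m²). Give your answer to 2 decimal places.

28.57

|Parcel A| = 12, |Parcel B| = 25, |Parcel A∩Parcel B| = 4.2143.
|Parcel A △ Parcel B| = |Parcel A| + |Parcel B| − 2·|Parcel A∩Parcel B| = 12 + 25 − 8.4286 = 28.57.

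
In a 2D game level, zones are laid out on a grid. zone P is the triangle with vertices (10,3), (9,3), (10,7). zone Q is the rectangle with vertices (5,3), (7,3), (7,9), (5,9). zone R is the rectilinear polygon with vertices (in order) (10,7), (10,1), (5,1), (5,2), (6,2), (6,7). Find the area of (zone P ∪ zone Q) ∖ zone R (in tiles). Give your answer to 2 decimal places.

|zone P ∪ zone Q| = 14.
|(zone P ∪ zone Q) ∩ zone R| = 6.
|(zone P ∪ zone Q) ∖ zone R| = 14 − 6 = 8.00.

8.00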